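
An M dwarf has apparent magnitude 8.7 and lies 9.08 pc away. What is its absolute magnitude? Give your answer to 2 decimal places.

5 log₁₀(d/10 pc) = 5 log₁₀(9.080) − 5 = -0.210
M = m − 5 log₁₀(d/10) = 8.7 + 0.210 = 8.910

M ≈ 8.91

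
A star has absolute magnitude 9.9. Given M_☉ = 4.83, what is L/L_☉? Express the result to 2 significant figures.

M − M_☉ = 9.9 − 4.83 = 5.070
L/L_☉ = 10^(−0.4 (M − M_☉)) = 10^-2.028 = 9.376×10^-3

L/L_☉ ≈ 9.4×10^-3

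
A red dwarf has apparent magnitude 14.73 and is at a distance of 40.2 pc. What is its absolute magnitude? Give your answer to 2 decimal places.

5 log₁₀(d/10 pc) = 5 log₁₀(40.20) − 5 = 3.021
M = m − 5 log₁₀(d/10) = 14.73 − 3.021 = 11.709

M ≈ 11.71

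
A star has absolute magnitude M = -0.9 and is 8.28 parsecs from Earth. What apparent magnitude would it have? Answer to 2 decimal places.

m ≈ -1.31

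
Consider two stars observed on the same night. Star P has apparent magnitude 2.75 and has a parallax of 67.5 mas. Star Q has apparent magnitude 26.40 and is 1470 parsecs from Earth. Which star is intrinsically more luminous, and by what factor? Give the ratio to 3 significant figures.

Star P: p = 67.5 mas = 0.0675″ → d = 1/p = 14.81 pc
Star P: M = m − 5 log₁₀ d + 5 = 2.75 − 5·1.1707 + 5 = 1.897
Star Q: M = m − 5 log₁₀ d + 5 = 26.40 − 5·3.1673 + 5 = 15.563
ΔM = M_P − M_Q = 1.897 − (15.563) = -13.667; smaller M is more luminous → Star P.
L ratio = 10^(0.4 |ΔM|) = 10^5.467 = 292900

Star P is more luminous, by a factor of 293000.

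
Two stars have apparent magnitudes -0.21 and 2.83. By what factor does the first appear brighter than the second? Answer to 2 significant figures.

16

Magnitude difference = -3.04
Flux ratio = 10^(−0.4 Δm) = 10^(−0.4 × -3.04) = 10^1.216 = 16.44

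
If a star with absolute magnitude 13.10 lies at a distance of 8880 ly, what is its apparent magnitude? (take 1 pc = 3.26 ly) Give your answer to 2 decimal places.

m ≈ 25.28

d = 8880 ly / 3.26 = 2724 pc
m = M + 5 log₁₀ d − 5 = 13.10 + 5·3.4352 − 5 = 25.276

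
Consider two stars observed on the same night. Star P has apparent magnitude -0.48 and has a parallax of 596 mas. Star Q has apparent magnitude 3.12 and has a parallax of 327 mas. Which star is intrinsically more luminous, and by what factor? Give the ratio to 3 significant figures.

Star P is more luminous, by a factor of 8.29.

Star P: p = 596 mas = 0.596″ → d = 1/p = 1.678 pc
Star P: M = m − 5 log₁₀ d + 5 = -0.48 − 5·0.2248 + 5 = 3.396
Star Q: p = 327 mas = 0.327″ → d = 1/p = 3.058 pc
Star Q: M = m − 5 log₁₀ d + 5 = 3.12 − 5·0.4855 + 5 = 5.693
ΔM = M_P − M_Q = 3.396 − (5.693) = -2.297; smaller M is more luminous → Star P.
L ratio = 10^(0.4 |ΔM|) = 10^0.919 = 8.291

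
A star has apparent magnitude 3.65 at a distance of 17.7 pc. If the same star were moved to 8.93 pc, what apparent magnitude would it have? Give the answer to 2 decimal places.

Flux ∝ 1/d², so Δm = 5 log₁₀(d₂/d₁) = 5 log₁₀(8.93/17.7) = -1.486
m₂ = m₁ + Δm = 3.65 + (-1.486) = 2.164

m ≈ 2.16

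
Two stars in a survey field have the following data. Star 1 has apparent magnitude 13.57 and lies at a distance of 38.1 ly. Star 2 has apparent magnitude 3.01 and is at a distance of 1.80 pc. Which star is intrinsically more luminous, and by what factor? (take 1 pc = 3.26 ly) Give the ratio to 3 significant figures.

Star 2 is more luminous, by a factor of 397.

Star 1: d = 38.1 ly / 3.26 = 11.69 pc
Star 1: M = m − 5 log₁₀ d + 5 = 13.57 − 5·1.0677 + 5 = 13.231
Star 2: M = m − 5 log₁₀ d + 5 = 3.01 − 5·0.2553 + 5 = 6.734
ΔM = M_1 − M_2 = 13.231 − (6.734) = 6.498; smaller M is more luminous → Star 2.
L ratio = 10^(0.4 |ΔM|) = 10^2.599 = 397.3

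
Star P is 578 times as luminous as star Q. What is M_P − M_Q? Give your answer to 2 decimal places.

Pogson: ΔM = −2.5 log₁₀(ratio) = −2.5 log₁₀(578) = −2.5 × 2.7619 = -6.905
Star P is brighter, so it has the smaller magnitude: the difference is negative.

M_P − M_Q ≈ -6.90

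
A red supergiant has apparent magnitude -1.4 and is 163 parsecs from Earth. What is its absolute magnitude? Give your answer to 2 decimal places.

5 log₁₀(d/10 pc) = 5 log₁₀(163.0) − 5 = 6.061
M = m − 5 log₁₀(d/10) = -1.4 − 6.061 = -7.461

M ≈ -7.46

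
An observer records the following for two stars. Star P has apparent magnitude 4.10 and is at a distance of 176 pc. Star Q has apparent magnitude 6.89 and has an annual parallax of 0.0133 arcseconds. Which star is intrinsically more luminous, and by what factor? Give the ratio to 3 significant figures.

Star P: M = m − 5 log₁₀ d + 5 = 4.10 − 5·2.2455 + 5 = -2.128
Star Q: d = 1/p = 1/0.0133″ = 75.19 pc
Star Q: M = m − 5 log₁₀ d + 5 = 6.89 − 5·1.8761 + 5 = 2.509
ΔM = M_P − M_Q = -2.128 − (2.509) = -4.637; smaller M is more luminous → Star P.
L ratio = 10^(0.4 |ΔM|) = 10^1.855 = 71.57

Star P is more luminous, by a factor of 71.6.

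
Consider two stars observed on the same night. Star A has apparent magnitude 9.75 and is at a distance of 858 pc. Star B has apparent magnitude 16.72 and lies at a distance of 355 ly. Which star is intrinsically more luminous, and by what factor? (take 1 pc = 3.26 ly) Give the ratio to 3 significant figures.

Star A is more luminous, by a factor of 38100.

Star A: M = m − 5 log₁₀ d + 5 = 9.75 − 5·2.9335 + 5 = 0.083
Star B: d = 355 ly / 3.26 = 108.9 pc
Star B: M = m − 5 log₁₀ d + 5 = 16.72 − 5·2.0370 + 5 = 11.535
ΔM = M_A − M_B = 0.083 − (11.535) = -11.452; smaller M is more luminous → Star A.
L ratio = 10^(0.4 |ΔM|) = 10^4.581 = 38100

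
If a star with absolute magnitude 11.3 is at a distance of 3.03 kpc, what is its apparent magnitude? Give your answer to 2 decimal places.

d = 3.03 kpc = 3030 pc
m = M + 5 log₁₀ d − 5 = 11.3 + 5·3.4814 − 5 = 23.707

m ≈ 23.71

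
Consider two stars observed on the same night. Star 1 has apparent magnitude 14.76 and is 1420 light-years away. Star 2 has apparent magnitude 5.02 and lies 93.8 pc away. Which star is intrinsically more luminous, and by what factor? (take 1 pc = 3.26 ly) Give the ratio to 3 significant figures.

Star 1: d = 1420 ly / 3.26 = 435.6 pc
Star 1: M = m − 5 log₁₀ d + 5 = 14.76 − 5·2.6391 + 5 = 6.565
Star 2: M = m − 5 log₁₀ d + 5 = 5.02 − 5·1.9722 + 5 = 0.159
ΔM = M_1 − M_2 = 6.565 − (0.159) = 6.406; smaller M is more luminous → Star 2.
L ratio = 10^(0.4 |ΔM|) = 10^2.562 = 365.0

Star 2 is more luminous, by a factor of 365.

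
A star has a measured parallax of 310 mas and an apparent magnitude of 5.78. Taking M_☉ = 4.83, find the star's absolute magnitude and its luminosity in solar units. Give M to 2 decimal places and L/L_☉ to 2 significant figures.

M ≈ 8.24; L/L_☉ ≈ 0.043

d = 1/p = 1000/310 mas = 3.226 pc
M = m − 5 log₁₀ d + 5 = 5.78 − 5·0.5086 + 5 = 8.237
M − M_☉ = 8.237 − 4.83 = 3.407
L/L_☉ = 10^(−0.4 × 3.407) = 0.04338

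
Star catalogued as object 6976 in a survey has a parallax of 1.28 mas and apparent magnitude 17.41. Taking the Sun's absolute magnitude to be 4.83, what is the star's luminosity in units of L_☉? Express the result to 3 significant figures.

d = 1/p = 1000/1.28 mas = 781.2 pc
M = m − 5 log₁₀ d + 5 = 17.41 − 5·2.8928 + 5 = 7.946
M − M_☉ = 7.946 − 4.83 = 3.116
L/L_☉ = 10^(−0.4 × 3.116) = 0.05670

L/L_☉ ≈ 0.0567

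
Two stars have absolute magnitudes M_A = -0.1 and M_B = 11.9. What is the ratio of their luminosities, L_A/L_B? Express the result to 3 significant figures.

ΔM = M_A − M_B = -12.0
L_A/L_B = 10^(−0.4 ΔM) = 10^4.800 = 63100

L_A/L_B ≈ 63100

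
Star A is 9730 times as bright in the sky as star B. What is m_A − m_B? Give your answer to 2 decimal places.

Pogson: Δm = −2.5 log₁₀(ratio) = −2.5 log₁₀(9730) = −2.5 × 3.9881 = -9.970
Star A is brighter, so it has the smaller magnitude: the difference is negative.

m_A − m_B ≈ -9.97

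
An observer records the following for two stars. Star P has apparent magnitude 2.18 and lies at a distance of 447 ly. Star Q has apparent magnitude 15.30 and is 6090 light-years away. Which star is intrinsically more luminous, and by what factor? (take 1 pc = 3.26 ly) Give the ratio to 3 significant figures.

Star P is more luminous, by a factor of 954.

Star P: d = 447 ly / 3.26 = 137.1 pc
Star P: M = m − 5 log₁₀ d + 5 = 2.18 − 5·2.1371 + 5 = -3.505
Star Q: d = 6090 ly / 3.26 = 1868 pc
Star Q: M = m − 5 log₁₀ d + 5 = 15.30 − 5·3.2714 + 5 = 3.943
ΔM = M_P − M_Q = -3.505 − (3.943) = -7.448; smaller M is more luminous → Star P.
L ratio = 10^(0.4 |ΔM|) = 10^2.979 = 953.6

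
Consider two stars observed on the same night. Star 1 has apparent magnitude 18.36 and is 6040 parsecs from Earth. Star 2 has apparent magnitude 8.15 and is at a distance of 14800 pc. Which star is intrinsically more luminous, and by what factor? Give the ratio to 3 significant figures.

Star 1: M = m − 5 log₁₀ d + 5 = 18.36 − 5·3.7810 + 5 = 4.455
Star 2: M = m − 5 log₁₀ d + 5 = 8.15 − 5·4.1703 + 5 = -7.701
ΔM = M_1 − M_2 = 4.455 − (-7.701) = 12.156; smaller M is more luminous → Star 2.
L ratio = 10^(0.4 |ΔM|) = 10^4.862 = 72850

Star 2 is more luminous, by a factor of 72900.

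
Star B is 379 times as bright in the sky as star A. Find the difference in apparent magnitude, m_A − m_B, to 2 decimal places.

Pogson: Δm = −2.5 log₁₀(ratio) = −2.5 log₁₀(379) = −2.5 × 2.5786 = -6.447
Star B is brighter so has the smaller magnitude: m_A − m_B is positive.

m_A − m_B ≈ 6.45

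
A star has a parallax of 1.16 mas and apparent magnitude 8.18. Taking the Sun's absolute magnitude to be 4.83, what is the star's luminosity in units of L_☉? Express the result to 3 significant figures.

d = 1/p = 1000/1.16 mas = 862.1 pc
M = m − 5 log₁₀ d + 5 = 8.18 − 5·2.9355 + 5 = -1.498
M − M_☉ = -1.498 − 4.83 = -6.328
L/L_☉ = 10^(−0.4 × -6.328) = 339.7

L/L_☉ ≈ 340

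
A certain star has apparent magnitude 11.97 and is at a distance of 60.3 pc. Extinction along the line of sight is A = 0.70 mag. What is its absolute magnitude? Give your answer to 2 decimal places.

M ≈ 7.37

5 log₁₀(d/10 pc) = 5 log₁₀(60.30) − 5 = 3.902
M = m − 5 log₁₀(d/10) − A = 11.97 − 3.902 − 0.70 = 7.368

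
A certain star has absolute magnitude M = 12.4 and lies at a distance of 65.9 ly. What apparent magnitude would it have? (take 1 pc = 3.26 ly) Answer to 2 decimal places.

m ≈ 13.93

d = 65.9 ly / 3.26 = 20.21 pc
m = M + 5 log₁₀ d − 5 = 12.4 + 5·1.3057 − 5 = 13.928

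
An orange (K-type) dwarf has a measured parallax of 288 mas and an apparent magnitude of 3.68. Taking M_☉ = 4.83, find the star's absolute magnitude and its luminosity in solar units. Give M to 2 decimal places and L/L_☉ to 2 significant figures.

M ≈ 5.98; L/L_☉ ≈ 0.35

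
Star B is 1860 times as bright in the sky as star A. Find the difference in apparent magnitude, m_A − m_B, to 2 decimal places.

Pogson: Δm = −2.5 log₁₀(ratio) = −2.5 log₁₀(1860) = −2.5 × 3.2695 = -8.174
Star B is brighter so has the smaller magnitude: m_A − m_B is positive.

m_A − m_B ≈ 8.17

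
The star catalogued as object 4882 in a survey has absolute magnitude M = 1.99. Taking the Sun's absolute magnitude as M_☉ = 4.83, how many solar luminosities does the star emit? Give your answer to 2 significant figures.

L/L_☉ ≈ 14

M − M_☉ = 1.99 − 4.83 = -2.840
L/L_☉ = 10^(−0.4 (M − M_☉)) = 10^1.136 = 13.68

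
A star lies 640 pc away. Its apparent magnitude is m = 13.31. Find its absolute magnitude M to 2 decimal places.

5 log₁₀(d/10 pc) = 5 log₁₀(640.0) − 5 = 9.031
M = m − 5 log₁₀(d/10) = 13.31 − 9.031 = 4.279

M ≈ 4.28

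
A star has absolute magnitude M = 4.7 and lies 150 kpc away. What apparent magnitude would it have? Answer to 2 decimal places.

m ≈ 25.58

d = 150 kpc = 150000 pc
m = M + 5 log₁₀ d − 5 = 4.7 + 5·5.1761 − 5 = 25.580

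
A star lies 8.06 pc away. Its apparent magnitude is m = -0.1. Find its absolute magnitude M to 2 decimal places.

5 log₁₀(d/10 pc) = 5 log₁₀(8.060) − 5 = -0.468
M = m − 5 log₁₀(d/10) = -0.1 + 0.468 = 0.368

M ≈ 0.37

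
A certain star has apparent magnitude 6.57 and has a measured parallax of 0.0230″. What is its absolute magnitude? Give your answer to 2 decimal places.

M ≈ 3.38

d = 1/p = 1/0.0230″ = 43.48 pc
5 log₁₀(d/10 pc) = 5 log₁₀(43.48) − 5 = 3.191
M = m − 5 log₁₀(d/10) = 6.57 − 3.191 = 3.379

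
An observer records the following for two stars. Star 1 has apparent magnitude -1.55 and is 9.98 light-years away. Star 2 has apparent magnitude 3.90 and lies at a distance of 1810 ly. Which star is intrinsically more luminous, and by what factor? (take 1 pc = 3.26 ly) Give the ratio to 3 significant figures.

Star 2 is more luminous, by a factor of 217.

Star 1: d = 9.98 ly / 3.26 = 3.061 pc
Star 1: M = m − 5 log₁₀ d + 5 = -1.55 − 5·0.4859 + 5 = 1.020
Star 2: d = 1810 ly / 3.26 = 555.2 pc
Star 2: M = m − 5 log₁₀ d + 5 = 3.90 − 5·2.7445 + 5 = -4.822
ΔM = M_1 − M_2 = 1.020 − (-4.822) = 5.843; smaller M is more luminous → Star 2.
L ratio = 10^(0.4 |ΔM|) = 10^2.337 = 217.3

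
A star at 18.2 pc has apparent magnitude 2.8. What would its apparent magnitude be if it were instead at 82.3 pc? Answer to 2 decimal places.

m ≈ 6.08

Flux ∝ 1/d², so Δm = 5 log₁₀(d₂/d₁) = 5 log₁₀(82.3/18.2) = 3.277
m₂ = m₁ + Δm = 2.8 + (3.277) = 6.077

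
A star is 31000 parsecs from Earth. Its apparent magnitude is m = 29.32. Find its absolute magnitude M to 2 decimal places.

M ≈ 11.86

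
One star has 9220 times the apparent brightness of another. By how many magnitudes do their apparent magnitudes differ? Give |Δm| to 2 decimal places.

|Δm| ≈ 9.91

Pogson: Δm = −2.5 log₁₀(ratio) = −2.5 log₁₀(9220) = −2.5 × 3.9647 = -9.912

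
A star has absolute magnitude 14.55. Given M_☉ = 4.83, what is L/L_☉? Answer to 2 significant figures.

L/L_☉ ≈ 1.3×10^-4

M − M_☉ = 14.55 − 4.83 = 9.720
L/L_☉ = 10^(−0.4 (M − M_☉)) = 10^-3.888 = 1.294×10^-4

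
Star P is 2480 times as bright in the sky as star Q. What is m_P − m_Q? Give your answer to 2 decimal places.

m_P − m_Q ≈ -8.49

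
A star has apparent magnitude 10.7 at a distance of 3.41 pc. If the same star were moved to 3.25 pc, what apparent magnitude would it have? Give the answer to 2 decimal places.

m ≈ 10.60

Flux ∝ 1/d², so Δm = 5 log₁₀(d₂/d₁) = 5 log₁₀(3.25/3.41) = -0.104
m₂ = m₁ + Δm = 10.7 + (-0.104) = 10.596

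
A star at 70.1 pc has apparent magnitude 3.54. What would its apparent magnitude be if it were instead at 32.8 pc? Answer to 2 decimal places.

Flux ∝ 1/d², so Δm = 5 log₁₀(d₂/d₁) = 5 log₁₀(32.8/70.1) = -1.649
m₂ = m₁ + Δm = 3.54 + (-1.649) = 1.891

m ≈ 1.89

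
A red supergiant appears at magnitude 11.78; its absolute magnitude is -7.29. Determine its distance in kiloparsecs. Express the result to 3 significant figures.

d ≈ 65.2 kpc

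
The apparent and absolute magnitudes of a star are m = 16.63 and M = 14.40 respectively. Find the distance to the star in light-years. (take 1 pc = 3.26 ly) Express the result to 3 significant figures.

Distance modulus: m − M = 16.63 − (14.40) = 2.230
m − M = 5 log₁₀ d − 5
log₁₀ d = (m − M)/5 + 1 = 1.4460
d = 10^1.4460 = 27.93 pc
= 91.04 ly

d ≈ 91.0 ly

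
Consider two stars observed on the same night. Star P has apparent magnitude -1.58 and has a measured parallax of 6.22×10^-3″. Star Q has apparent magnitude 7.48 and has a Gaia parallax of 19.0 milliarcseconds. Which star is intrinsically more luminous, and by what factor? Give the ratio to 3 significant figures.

Star P is more luminous, by a factor of 39300.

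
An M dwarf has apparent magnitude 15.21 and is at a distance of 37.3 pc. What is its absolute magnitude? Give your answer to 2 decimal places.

M ≈ 12.35

5 log₁₀(d/10 pc) = 5 log₁₀(37.30) − 5 = 2.859
M = m − 5 log₁₀(d/10) = 15.21 − 2.859 = 12.351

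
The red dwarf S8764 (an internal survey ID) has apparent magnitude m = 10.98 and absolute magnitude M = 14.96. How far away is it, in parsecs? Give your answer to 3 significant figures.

Distance modulus: m − M = 10.98 − (14.96) = -3.980
m − M = 5 log₁₀ d − 5
log₁₀ d = (m − M)/5 + 1 = 0.2040
d = 10^0.2040 = 1.600 pc

d ≈ 1.60 pc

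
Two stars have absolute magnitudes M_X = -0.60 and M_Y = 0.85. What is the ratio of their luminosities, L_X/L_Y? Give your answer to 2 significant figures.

ΔM = M_X − M_Y = -1.45
L_X/L_Y = 10^(−0.4 ΔM) = 10^0.580 = 3.802

L_X/L_Y ≈ 3.8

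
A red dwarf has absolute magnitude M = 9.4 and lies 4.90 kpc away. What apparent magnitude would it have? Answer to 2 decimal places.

m ≈ 22.85

d = 4.90 kpc = 4900 pc
m = M + 5 log₁₀ d − 5 = 9.4 + 5·3.6902 − 5 = 22.851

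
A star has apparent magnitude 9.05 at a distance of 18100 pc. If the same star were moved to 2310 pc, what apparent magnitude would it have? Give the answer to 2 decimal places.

m ≈ 4.58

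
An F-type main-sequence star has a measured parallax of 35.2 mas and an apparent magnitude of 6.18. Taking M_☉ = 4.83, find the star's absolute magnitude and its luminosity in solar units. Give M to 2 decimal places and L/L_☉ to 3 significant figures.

M ≈ 3.91; L/L_☉ ≈ 2.33

d = 1/p = 1000/35.2 mas = 28.41 pc
M = m − 5 log₁₀ d + 5 = 6.18 − 5·1.4535 + 5 = 3.913
M − M_☉ = 3.913 − 4.83 = -0.917
L/L_☉ = 10^(−0.4 × -0.917) = 2.328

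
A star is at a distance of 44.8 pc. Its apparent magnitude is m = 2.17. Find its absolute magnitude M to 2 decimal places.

5 log₁₀(d/10 pc) = 5 log₁₀(44.80) − 5 = 3.256
M = m − 5 log₁₀(d/10) = 2.17 − 3.256 = -1.086

M ≈ -1.09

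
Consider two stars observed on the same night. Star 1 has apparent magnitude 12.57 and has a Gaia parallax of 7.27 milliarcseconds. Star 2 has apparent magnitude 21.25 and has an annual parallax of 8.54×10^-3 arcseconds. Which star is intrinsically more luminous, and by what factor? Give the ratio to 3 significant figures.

Star 1 is more luminous, by a factor of 4090.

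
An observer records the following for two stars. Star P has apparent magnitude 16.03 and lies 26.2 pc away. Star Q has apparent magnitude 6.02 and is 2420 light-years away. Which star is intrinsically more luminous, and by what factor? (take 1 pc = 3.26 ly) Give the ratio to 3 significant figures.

Star Q is more luminous, by a factor of 8.10×10^6.

Star P: M = m − 5 log₁₀ d + 5 = 16.03 − 5·1.4183 + 5 = 13.938
Star Q: d = 2420 ly / 3.26 = 742.3 pc
Star Q: M = m − 5 log₁₀ d + 5 = 6.02 − 5·2.8706 + 5 = -3.333
ΔM = M_P − M_Q = 13.938 − (-3.333) = 17.271; smaller M is more luminous → Star Q.
L ratio = 10^(0.4 |ΔM|) = 10^6.909 = 8.102×10^6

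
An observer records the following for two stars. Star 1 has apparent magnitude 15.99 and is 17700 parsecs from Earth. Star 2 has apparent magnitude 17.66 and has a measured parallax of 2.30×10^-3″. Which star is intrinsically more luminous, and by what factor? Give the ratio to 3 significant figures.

Star 1: M = m − 5 log₁₀ d + 5 = 15.99 − 5·4.2480 + 5 = -0.250
Star 2: d = 1/p = 1/2.30×10^-3″ = 434.8 pc
Star 2: M = m − 5 log₁₀ d + 5 = 17.66 − 5·2.6383 + 5 = 9.469
ΔM = M_1 − M_2 = -0.250 − (9.469) = -9.719; smaller M is more luminous → Star 1.
L ratio = 10^(0.4 |ΔM|) = 10^3.887 = 7716

Star 1 is more luminous, by a factor of 7720.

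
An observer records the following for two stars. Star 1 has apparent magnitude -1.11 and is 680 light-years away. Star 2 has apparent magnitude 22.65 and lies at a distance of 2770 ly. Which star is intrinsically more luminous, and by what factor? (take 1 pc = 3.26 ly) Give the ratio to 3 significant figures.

Star 1: d = 680 ly / 3.26 = 208.6 pc
Star 1: M = m − 5 log₁₀ d + 5 = -1.11 − 5·2.3193 + 5 = -7.706
Star 2: d = 2770 ly / 3.26 = 849.7 pc
Star 2: M = m − 5 log₁₀ d + 5 = 22.65 − 5·2.9293 + 5 = 13.004
ΔM = M_1 − M_2 = -7.706 − (13.004) = -20.710; smaller M is more luminous → Star 1.
L ratio = 10^(0.4 |ΔM|) = 10^8.284 = 1.923×10^8

Star 1 is more luminous, by a factor of 1.92×10^8.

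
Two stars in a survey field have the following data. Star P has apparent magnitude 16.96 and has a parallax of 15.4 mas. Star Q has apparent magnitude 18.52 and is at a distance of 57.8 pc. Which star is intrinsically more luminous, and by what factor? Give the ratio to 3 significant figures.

Star P is more luminous, by a factor of 5.31.

Star P: p = 15.4 mas = 0.0154″ → d = 1/p = 64.94 pc
Star P: M = m − 5 log₁₀ d + 5 = 16.96 − 5·1.8125 + 5 = 12.898
Star Q: M = m − 5 log₁₀ d + 5 = 18.52 − 5·1.7619 + 5 = 14.710
ΔM = M_P − M_Q = 12.898 − (14.710) = -1.813; smaller M is more luminous → Star P.
L ratio = 10^(0.4 |ΔM|) = 10^0.725 = 5.310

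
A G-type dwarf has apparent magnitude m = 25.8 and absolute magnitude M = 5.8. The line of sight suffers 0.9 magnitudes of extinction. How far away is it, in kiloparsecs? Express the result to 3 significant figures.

d ≈ 66.1 kpc

m − M = 5 log₁₀(d/10 pc) + A  ⇒  25.8 − (5.8) − 0.9 = 5 log₁₀(d/10)
19.100 = 5 log₁₀(d/10)
log₁₀ d = (m − M − A)/5 + 1 = 4.8200
d = 10^4.8200 = 66070 pc
= 66.07 kpc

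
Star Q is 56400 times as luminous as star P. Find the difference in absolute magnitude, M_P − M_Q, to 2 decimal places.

M_P − M_Q ≈ 11.88

Pogson: ΔM = −2.5 log₁₀(ratio) = −2.5 log₁₀(56400) = −2.5 × 4.7513 = -11.878
Star Q is brighter so has the smaller magnitude: M_P − M_Q is positive.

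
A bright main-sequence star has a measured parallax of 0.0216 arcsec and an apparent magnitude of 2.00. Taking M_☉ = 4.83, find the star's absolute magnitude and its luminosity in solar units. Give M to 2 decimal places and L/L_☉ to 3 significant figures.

d = 1/p = 1/0.0216″ = 46.30 pc
M = m − 5 log₁₀ d + 5 = 2.00 − 5·1.6655 + 5 = -1.328
M − M_☉ = -1.328 − 4.83 = -6.158
L/L_☉ = 10^(−0.4 × -6.158) = 290.5

M ≈ -1.33; L/L_☉ ≈ 290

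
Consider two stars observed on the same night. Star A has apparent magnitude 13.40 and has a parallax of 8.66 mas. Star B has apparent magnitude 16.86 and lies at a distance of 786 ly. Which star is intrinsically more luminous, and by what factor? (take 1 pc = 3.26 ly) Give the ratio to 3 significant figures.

Star A: p = 8.66 mas = 8.66×10^-3″ → d = 1/p = 115.5 pc
Star A: M = m − 5 log₁₀ d + 5 = 13.40 − 5·2.0625 + 5 = 8.088
Star B: d = 786 ly / 3.26 = 241.1 pc
Star B: M = m − 5 log₁₀ d + 5 = 16.86 − 5·2.3822 + 5 = 9.949
ΔM = M_A − M_B = 8.088 − (9.949) = -1.861; smaller M is more luminous → Star A.
L ratio = 10^(0.4 |ΔM|) = 10^0.745 = 5.553

Star A is more luminous, by a factor of 5.55.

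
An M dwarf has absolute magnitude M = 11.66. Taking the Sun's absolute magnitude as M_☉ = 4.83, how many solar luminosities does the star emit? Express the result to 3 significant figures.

M − M_☉ = 11.66 − 4.83 = 6.830
L/L_☉ = 10^(−0.4 (M − M_☉)) = 10^-2.732 = 1.854×10^-3

L/L_☉ ≈ 1.85×10^-3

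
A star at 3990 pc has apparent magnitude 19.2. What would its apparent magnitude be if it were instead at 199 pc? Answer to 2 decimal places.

Flux ∝ 1/d², so Δm = 5 log₁₀(d₂/d₁) = 5 log₁₀(199/3990) = -6.511
m₂ = m₁ + Δm = 19.2 + (-6.511) = 12.689

m ≈ 12.69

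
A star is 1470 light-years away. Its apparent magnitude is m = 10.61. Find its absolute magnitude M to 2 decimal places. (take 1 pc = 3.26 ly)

M ≈ 2.34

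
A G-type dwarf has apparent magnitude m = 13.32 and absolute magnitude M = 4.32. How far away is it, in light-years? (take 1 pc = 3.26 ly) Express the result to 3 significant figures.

μ = m − M = 9.000
m − M = 5 log₁₀ d − 5
log₁₀ d = (m − M)/5 + 1 = 2.8000
d = 10^2.8000 = 631.0 pc
= 2057 ly

d ≈ 2060 ly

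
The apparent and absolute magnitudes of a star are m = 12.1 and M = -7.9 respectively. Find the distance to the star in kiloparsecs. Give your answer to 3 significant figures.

μ = m − M = 20.000
m − M = 5 log₁₀ d − 5
log₁₀ d = (m − M)/5 + 1 = 5.0000
d = 10^5.0000 = 100000 pc
= 100.0 kpc

d ≈ 100 kpc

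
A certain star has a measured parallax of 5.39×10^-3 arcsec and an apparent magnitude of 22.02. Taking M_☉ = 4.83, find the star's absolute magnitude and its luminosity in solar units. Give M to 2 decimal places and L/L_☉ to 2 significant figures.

M ≈ 15.68; L/L_☉ ≈ 4.6×10^-5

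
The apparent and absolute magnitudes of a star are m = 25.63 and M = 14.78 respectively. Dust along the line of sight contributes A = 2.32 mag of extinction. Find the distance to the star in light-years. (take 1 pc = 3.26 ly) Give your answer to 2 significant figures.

m − M = 5 log₁₀(d/10 pc) + A  ⇒  25.63 − (14.78) − 2.32 = 5 log₁₀(d/10)
8.530 = 5 log₁₀(d/10)
log₁₀ d = (m − M − A)/5 + 1 = 2.7060
d = 10^2.7060 = 508.2 pc
= 1657 ly

d ≈ 1700 ly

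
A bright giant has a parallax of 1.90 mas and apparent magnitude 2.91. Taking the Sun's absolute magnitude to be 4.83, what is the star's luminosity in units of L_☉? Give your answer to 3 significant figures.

L/L_☉ ≈ 16200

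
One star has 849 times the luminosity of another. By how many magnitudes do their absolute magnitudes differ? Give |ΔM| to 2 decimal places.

|ΔM| ≈ 7.32

Pogson: ΔM = −2.5 log₁₀(ratio) = −2.5 log₁₀(849) = −2.5 × 2.9289 = -7.322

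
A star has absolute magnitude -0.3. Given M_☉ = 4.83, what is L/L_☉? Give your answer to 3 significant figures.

M − M_☉ = -0.3 − 4.83 = -5.130
L/L_☉ = 10^(−0.4 (M − M_☉)) = 10^2.052 = 112.7

L/L_☉ ≈ 113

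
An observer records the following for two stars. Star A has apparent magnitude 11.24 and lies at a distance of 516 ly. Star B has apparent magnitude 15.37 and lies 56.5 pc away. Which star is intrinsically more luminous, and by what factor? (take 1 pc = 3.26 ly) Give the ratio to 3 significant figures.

Star A is more luminous, by a factor of 352.

Star A: d = 516 ly / 3.26 = 158.3 pc
Star A: M = m − 5 log₁₀ d + 5 = 11.24 − 5·2.1994 + 5 = 5.243
Star B: M = m − 5 log₁₀ d + 5 = 15.37 − 5·1.7520 + 5 = 11.610
ΔM = M_A − M_B = 5.243 − (11.610) = -6.367; smaller M is more luminous → Star A.
L ratio = 10^(0.4 |ΔM|) = 10^2.547 = 352.2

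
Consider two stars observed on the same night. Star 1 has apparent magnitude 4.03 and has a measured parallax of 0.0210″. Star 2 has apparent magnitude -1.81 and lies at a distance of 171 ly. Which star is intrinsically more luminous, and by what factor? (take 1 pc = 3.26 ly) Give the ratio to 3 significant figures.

Star 1: d = 1/p = 1/0.0210″ = 47.62 pc
Star 1: M = m − 5 log₁₀ d + 5 = 4.03 − 5·1.6778 + 5 = 0.641
Star 2: d = 171 ly / 3.26 = 52.45 pc
Star 2: M = m − 5 log₁₀ d + 5 = -1.81 − 5·1.7198 + 5 = -5.409
ΔM = M_1 − M_2 = 0.641 − (-5.409) = 6.050; smaller M is more luminous → Star 2.
L ratio = 10^(0.4 |ΔM|) = 10^2.420 = 263.0

Star 2 is more luminous, by a factor of 263.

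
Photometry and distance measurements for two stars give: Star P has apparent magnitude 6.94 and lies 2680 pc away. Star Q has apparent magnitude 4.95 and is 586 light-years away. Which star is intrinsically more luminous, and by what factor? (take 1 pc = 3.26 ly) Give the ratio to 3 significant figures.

Star P: M = m − 5 log₁₀ d + 5 = 6.94 − 5·3.4281 + 5 = -5.201
Star Q: d = 586 ly / 3.26 = 179.8 pc
Star Q: M = m − 5 log₁₀ d + 5 = 4.95 − 5·2.2547 + 5 = -1.323
ΔM = M_P − M_Q = -5.201 − (-1.323) = -3.877; smaller M is more luminous → Star P.
L ratio = 10^(0.4 |ΔM|) = 10^1.551 = 35.56

Star P is more luminous, by a factor of 35.6.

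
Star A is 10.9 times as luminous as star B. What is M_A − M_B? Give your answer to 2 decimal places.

Pogson: ΔM = −2.5 log₁₀(ratio) = −2.5 log₁₀(10.9) = −2.5 × 1.0374 = -2.594
Star A is brighter, so it has the smaller magnitude: the difference is negative.

M_A − M_B ≈ -2.59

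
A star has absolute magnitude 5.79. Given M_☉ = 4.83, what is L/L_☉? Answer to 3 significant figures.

L/L_☉ ≈ 0.413

M − M_☉ = 5.79 − 4.83 = 0.960
L/L_☉ = 10^(−0.4 (M − M_☉)) = 10^-0.384 = 0.4130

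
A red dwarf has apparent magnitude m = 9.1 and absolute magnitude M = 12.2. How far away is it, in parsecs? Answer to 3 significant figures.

μ = m − M = -3.100
m − M = 5 log₁₀ d − 5
log₁₀ d = (m − M)/5 + 1 = 0.3800
d = 10^0.3800 = 2.399 pc

d ≈ 2.40 pc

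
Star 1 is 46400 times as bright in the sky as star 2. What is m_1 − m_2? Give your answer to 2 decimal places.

m_1 − m_2 ≈ -11.67

Pogson: Δm = −2.5 log₁₀(ratio) = −2.5 log₁₀(46400) = −2.5 × 4.6665 = -11.666
Star 1 is brighter, so it has the smaller magnitude: the difference is negative.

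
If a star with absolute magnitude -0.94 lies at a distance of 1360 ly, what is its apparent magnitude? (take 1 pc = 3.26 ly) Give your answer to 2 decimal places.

m ≈ 7.16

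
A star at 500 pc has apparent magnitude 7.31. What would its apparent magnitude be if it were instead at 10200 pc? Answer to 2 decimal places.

Flux ∝ 1/d², so Δm = 5 log₁₀(d₂/d₁) = 5 log₁₀(10200/500) = 6.548
m₂ = m₁ + Δm = 7.31 + (6.548) = 13.858

m ≈ 13.86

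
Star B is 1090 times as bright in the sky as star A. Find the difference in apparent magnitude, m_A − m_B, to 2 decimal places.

Pogson: Δm = −2.5 log₁₀(ratio) = −2.5 log₁₀(1090) = −2.5 × 3.0374 = -7.594
Star B is brighter so has the smaller magnitude: m_A − m_B is positive.

m_A − m_B ≈ 7.59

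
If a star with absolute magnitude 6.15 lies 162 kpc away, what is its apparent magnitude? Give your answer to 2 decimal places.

d = 162 kpc = 162000 pc
m = M + 5 log₁₀ d − 5 = 6.15 + 5·5.2095 − 5 = 27.198

m ≈ 27.20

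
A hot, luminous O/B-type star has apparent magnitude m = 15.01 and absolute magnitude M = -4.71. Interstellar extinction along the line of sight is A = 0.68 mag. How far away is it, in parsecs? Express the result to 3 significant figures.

d ≈ 64300 pc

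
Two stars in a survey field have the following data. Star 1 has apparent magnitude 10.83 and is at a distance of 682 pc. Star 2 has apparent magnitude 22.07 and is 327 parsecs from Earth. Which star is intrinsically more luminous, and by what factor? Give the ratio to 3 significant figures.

Star 1: M = m − 5 log₁₀ d + 5 = 10.83 − 5·2.8338 + 5 = 1.661
Star 2: M = m − 5 log₁₀ d + 5 = 22.07 − 5·2.5145 + 5 = 14.497
ΔM = M_1 − M_2 = 1.661 − (14.497) = -12.836; smaller M is more luminous → Star 1.
L ratio = 10^(0.4 |ΔM|) = 10^5.134 = 136300

Star 1 is more luminous, by a factor of 136000.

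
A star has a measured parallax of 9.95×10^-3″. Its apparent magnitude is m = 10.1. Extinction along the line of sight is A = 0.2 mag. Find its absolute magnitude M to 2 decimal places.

M ≈ 4.89

d = 1/p = 1/9.95×10^-3″ = 100.5 pc
5 log₁₀(d/10 pc) = 5 log₁₀(100.5) − 5 = 5.011
M = m − 5 log₁₀(d/10) − A = 10.1 − 5.011 − 0.2 = 4.889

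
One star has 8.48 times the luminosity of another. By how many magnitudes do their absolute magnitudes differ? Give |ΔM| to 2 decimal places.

Pogson: ΔM = −2.5 log₁₀(ratio) = −2.5 log₁₀(8.48) = −2.5 × 0.9284 = -2.321

|ΔM| ≈ 2.32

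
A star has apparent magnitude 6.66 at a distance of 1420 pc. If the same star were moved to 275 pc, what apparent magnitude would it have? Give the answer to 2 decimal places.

m ≈ 3.10

Flux ∝ 1/d², so Δm = 5 log₁₀(d₂/d₁) = 5 log₁₀(275/1420) = -3.565
m₂ = m₁ + Δm = 6.66 + (-3.565) = 3.095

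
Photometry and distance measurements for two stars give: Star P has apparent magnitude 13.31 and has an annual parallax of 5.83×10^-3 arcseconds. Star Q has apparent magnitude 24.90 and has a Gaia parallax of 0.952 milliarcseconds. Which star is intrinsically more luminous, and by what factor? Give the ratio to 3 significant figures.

Star P is more luminous, by a factor of 1150.

Star P: d = 1/p = 1/5.83×10^-3″ = 171.5 pc
Star P: M = m − 5 log₁₀ d + 5 = 13.31 − 5·2.2343 + 5 = 7.138
Star Q: p = 0.952 mas = 9.52×10^-4″ → d = 1/p = 1050 pc
Star Q: M = m − 5 log₁₀ d + 5 = 24.90 − 5·3.0214 + 5 = 14.793
ΔM = M_P − M_Q = 7.138 − (14.793) = -7.655; smaller M is more luminous → Star P.
L ratio = 10^(0.4 |ΔM|) = 10^3.062 = 1153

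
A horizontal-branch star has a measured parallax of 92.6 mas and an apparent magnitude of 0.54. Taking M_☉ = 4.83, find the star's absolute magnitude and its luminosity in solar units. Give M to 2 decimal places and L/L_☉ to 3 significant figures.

M ≈ 0.37; L/L_☉ ≈ 60.6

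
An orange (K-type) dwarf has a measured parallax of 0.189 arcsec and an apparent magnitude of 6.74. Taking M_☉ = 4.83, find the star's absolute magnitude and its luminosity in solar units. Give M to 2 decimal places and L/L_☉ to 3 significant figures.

d = 1/p = 1/0.189″ = 5.291 pc
M = m − 5 log₁₀ d + 5 = 6.74 − 5·0.7235 + 5 = 8.122
M − M_☉ = 8.122 − 4.83 = 3.292
L/L_☉ = 10^(−0.4 × 3.292) = 0.04820

M ≈ 8.12; L/L_☉ ≈ 0.0482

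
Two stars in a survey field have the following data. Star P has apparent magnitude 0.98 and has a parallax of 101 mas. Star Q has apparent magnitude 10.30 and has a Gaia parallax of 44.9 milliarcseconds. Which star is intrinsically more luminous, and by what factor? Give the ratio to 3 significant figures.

Star P is more luminous, by a factor of 1060.

Star P: p = 101 mas = 0.101″ → d = 1/p = 9.901 pc
Star P: M = m − 5 log₁₀ d + 5 = 0.98 − 5·0.9957 + 5 = 1.002
Star Q: p = 44.9 mas = 0.0449″ → d = 1/p = 22.27 pc
Star Q: M = m − 5 log₁₀ d + 5 = 10.30 − 5·1.3478 + 5 = 8.561
ΔM = M_P − M_Q = 1.002 − (8.561) = -7.560; smaller M is more luminous → Star P.
L ratio = 10^(0.4 |ΔM|) = 10^3.024 = 1056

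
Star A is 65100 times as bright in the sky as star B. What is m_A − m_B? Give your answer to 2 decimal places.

m_A − m_B ≈ -12.03

Pogson: Δm = −2.5 log₁₀(ratio) = −2.5 log₁₀(65100) = −2.5 × 4.8136 = -12.034
Star A is brighter, so it has the smaller magnitude: the difference is negative.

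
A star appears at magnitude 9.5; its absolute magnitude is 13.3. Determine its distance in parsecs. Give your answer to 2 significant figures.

d ≈ 1.7 pc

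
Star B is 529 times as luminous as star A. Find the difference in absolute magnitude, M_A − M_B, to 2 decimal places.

M_A − M_B ≈ 6.81

Pogson: ΔM = −2.5 log₁₀(ratio) = −2.5 log₁₀(529) = −2.5 × 2.7235 = -6.809
Star B is brighter so has the smaller magnitude: M_A − M_B is positive.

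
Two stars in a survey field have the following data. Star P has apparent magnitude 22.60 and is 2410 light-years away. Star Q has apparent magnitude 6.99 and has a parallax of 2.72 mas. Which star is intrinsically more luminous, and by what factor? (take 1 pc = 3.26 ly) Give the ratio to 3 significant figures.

Star Q is more luminous, by a factor of 434000.

Star P: d = 2410 ly / 3.26 = 739.3 pc
Star P: M = m − 5 log₁₀ d + 5 = 22.60 − 5·2.8688 + 5 = 13.256
Star Q: p = 2.72 mas = 2.72×10^-3″ → d = 1/p = 367.6 pc
Star Q: M = m − 5 log₁₀ d + 5 = 6.99 − 5·2.5654 + 5 = -0.837
ΔM = M_P − M_Q = 13.256 − (-0.837) = 14.093; smaller M is more luminous → Star Q.
L ratio = 10^(0.4 |ΔM|) = 10^5.637 = 433800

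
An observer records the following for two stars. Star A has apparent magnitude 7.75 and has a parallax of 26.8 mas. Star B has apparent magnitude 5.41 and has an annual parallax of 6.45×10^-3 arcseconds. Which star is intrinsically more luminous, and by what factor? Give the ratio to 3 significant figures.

Star B is more luminous, by a factor of 149.

Star A: p = 26.8 mas = 0.0268″ → d = 1/p = 37.31 pc
Star A: M = m − 5 log₁₀ d + 5 = 7.75 − 5·1.5719 + 5 = 4.891
Star B: d = 1/p = 1/6.45×10^-3″ = 155.0 pc
Star B: M = m − 5 log₁₀ d + 5 = 5.41 − 5·2.1904 + 5 = -0.542
ΔM = M_A − M_B = 4.891 − (-0.542) = 5.433; smaller M is more luminous → Star B.
L ratio = 10^(0.4 |ΔM|) = 10^2.173 = 149.0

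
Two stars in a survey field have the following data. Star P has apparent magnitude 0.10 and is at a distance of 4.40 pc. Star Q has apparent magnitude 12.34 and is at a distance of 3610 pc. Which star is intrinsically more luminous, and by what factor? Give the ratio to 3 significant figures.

Star P: M = m − 5 log₁₀ d + 5 = 0.10 − 5·0.6435 + 5 = 1.883
Star Q: M = m − 5 log₁₀ d + 5 = 12.34 − 5·3.5575 + 5 = -0.448
ΔM = M_P − M_Q = 1.883 − (-0.448) = 2.330; smaller M is more luminous → Star Q.
L ratio = 10^(0.4 |ΔM|) = 10^0.932 = 8.553

Star Q is more luminous, by a factor of 8.55.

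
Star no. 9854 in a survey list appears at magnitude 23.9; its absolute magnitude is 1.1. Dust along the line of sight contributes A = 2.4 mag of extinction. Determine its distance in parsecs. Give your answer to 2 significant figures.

d ≈ 120000 pc

m − M = 5 log₁₀(d/10 pc) + A  ⇒  23.9 − (1.1) − 2.4 = 5 log₁₀(d/10)
20.400 = 5 log₁₀(d/10)
log₁₀ d = (m − M − A)/5 + 1 = 5.0800
d = 10^5.0800 = 120200 pc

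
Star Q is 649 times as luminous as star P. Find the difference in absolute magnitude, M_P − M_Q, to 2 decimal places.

M_P − M_Q ≈ 7.03

Pogson: ΔM = −2.5 log₁₀(ratio) = −2.5 log₁₀(649) = −2.5 × 2.8122 = -7.031
Star Q is brighter so has the smaller magnitude: M_P − M_Q is positive.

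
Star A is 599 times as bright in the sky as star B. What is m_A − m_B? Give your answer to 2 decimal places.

m_A − m_B ≈ -6.94

Pogson: Δm = −2.5 log₁₀(ratio) = −2.5 log₁₀(599) = −2.5 × 2.7774 = -6.944
Star A is brighter, so it has the smaller magnitude: the difference is negative.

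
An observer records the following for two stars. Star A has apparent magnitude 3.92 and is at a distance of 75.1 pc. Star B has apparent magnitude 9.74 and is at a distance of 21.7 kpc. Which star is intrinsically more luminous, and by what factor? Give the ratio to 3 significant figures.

Star B is more luminous, by a factor of 392.

Star A: M = m − 5 log₁₀ d + 5 = 3.92 − 5·1.8756 + 5 = -0.458
Star B: d = 21.7 kpc = 21700 pc
Star B: M = m − 5 log₁₀ d + 5 = 9.74 − 5·4.3365 + 5 = -6.942
ΔM = M_A − M_B = -0.458 − (-6.942) = 6.484; smaller M is more luminous → Star B.
L ratio = 10^(0.4 |ΔM|) = 10^2.594 = 392.3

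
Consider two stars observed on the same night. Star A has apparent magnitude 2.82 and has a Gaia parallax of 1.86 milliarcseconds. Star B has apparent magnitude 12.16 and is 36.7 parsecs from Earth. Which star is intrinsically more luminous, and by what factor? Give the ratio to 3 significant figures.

Star A is more luminous, by a factor of 1.17×10^6.

Star A: p = 1.86 mas = 1.86×10^-3″ → d = 1/p = 537.6 pc
Star A: M = m − 5 log₁₀ d + 5 = 2.82 − 5·2.7305 + 5 = -5.832
Star B: M = m − 5 log₁₀ d + 5 = 12.16 − 5·1.5647 + 5 = 9.337
ΔM = M_A − M_B = -5.832 − (9.337) = -15.169; smaller M is more luminous → Star A.
L ratio = 10^(0.4 |ΔM|) = 10^6.068 = 1.169×10^6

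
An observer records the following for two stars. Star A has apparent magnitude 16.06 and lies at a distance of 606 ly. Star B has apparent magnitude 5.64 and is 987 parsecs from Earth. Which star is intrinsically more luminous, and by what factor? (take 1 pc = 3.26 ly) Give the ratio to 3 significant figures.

Star B is more luminous, by a factor of 415000.

Star A: d = 606 ly / 3.26 = 185.9 pc
Star A: M = m − 5 log₁₀ d + 5 = 16.06 − 5·2.2693 + 5 = 9.714
Star B: M = m − 5 log₁₀ d + 5 = 5.64 − 5·2.9943 + 5 = -4.332
ΔM = M_A − M_B = 9.714 − (-4.332) = 14.045; smaller M is more luminous → Star B.
L ratio = 10^(0.4 |ΔM|) = 10^5.618 = 415100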